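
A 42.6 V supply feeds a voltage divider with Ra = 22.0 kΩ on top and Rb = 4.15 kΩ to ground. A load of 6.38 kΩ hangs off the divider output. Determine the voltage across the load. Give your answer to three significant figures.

The load sits in parallel with Rb: Rb‖R_L = (4.15 × 6.38) / (4.15 + 6.38) = 2.514 kΩ.
V_out = 42.6 × 2.514 / (22.0 + 2.514) = 42.6 × 2.514/24.51 = 4.37 V.
(Unloaded it would have been 6.76 V.)

V_out ≈ 4.37 V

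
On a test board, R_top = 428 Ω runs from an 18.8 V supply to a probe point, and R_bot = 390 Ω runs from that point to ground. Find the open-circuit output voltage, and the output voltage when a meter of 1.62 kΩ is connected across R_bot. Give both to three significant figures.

Open-circuit: V = 18.8 × 390/(428 + 390) = 8.96 V.
With the load, R_bot becomes R_bot‖R_L = 314.3 Ω, so V = 18.8 × 314.3/742.3 = 7.96 V.

Unloaded: 8.96 V; loaded: 7.96 V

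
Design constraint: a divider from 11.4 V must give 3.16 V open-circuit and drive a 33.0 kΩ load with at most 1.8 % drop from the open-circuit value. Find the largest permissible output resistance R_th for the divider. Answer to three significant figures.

R_th ≤ 605 Ω

Loading drop = R_th/(R_th + R_L) ≤ 0.0180, so R_th ≤ R_L · ε/(1−ε) = 33.0 kΩ × 0.0180/0.9820 = 605 Ω.
(Any R1, R2 with R2/(R1+R2) = 0.277 and R1‖R2 ≤ 605 Ω will meet the spec.)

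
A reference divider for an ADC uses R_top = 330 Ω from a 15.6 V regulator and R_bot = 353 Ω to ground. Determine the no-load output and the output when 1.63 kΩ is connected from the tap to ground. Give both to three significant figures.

Unloaded: 8.06 V; loaded: 7.30 V

Open-circuit: V = 15.6 × 353/(330 + 353) = 8.06 V.
With the load, R_bot becomes R_bot‖R_L = 290.2 Ω, so V = 15.6 × 290.2/620.2 = 7.30 V.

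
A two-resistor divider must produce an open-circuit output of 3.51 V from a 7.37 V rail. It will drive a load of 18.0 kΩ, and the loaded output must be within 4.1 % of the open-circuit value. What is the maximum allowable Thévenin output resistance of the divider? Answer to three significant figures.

Loading drop = R_th/(R_th + R_L) ≤ 0.0410, so R_th ≤ R_L · ε/(1−ε) = 18.0 kΩ × 0.0410/0.9590 = 770 Ω.

R_th ≤ 770 Ω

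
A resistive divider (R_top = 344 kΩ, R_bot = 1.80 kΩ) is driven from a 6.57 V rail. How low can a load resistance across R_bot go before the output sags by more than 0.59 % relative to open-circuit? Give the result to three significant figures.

R_L(min) ≈ 302 kΩ

Output resistance R_th = R_top‖R_bot = (344 × 1.80)/345.8 = 1.791 kΩ.
The fractional drop is R_th/(R_th + R_L); requiring this ≤ 0.00590 gives R_L ≥ R_th(1/0.00590 − 1) = 1.791 × 168.5 = 302 kΩ.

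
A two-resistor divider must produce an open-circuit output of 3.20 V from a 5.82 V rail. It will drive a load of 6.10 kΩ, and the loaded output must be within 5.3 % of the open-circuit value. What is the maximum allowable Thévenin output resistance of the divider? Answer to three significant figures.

Loading drop = R_th/(R_th + R_L) ≤ 0.0530, so R_th ≤ R_L · ε/(1−ε) = 6.10 kΩ × 0.0530/0.9470 = 341 Ω.
(Any R1, R2 with R2/(R1+R2) = 0.550 and R1‖R2 ≤ 341 Ω will meet the spec.)

R_th ≤ 341 Ω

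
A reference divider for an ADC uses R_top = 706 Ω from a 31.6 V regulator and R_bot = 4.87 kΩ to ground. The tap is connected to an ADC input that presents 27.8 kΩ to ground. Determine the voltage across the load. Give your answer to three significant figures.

V_out ≈ 27.0 V

The load sits in parallel with R_bot: R_bot‖R_L = (4870 × 27800) / (4870 + 27800) = 4144 Ω.
V_out = 31.6 × 4144 / (706 + 4144) = 31.6 × 4144/4850 = 27.0 V.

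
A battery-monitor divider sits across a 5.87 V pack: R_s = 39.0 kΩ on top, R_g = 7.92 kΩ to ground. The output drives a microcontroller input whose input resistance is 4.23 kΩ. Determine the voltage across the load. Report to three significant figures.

V_out ≈ 0.388 V

The load sits in parallel with R_g: R_g‖R_L = (7.92 × 4.23) / (7.92 + 4.23) = 2.757 kΩ.
V_out = 5.87 × 2.757 / (39.0 + 2.757) = 5.87 × 2.757/41.76 = 0.388 V.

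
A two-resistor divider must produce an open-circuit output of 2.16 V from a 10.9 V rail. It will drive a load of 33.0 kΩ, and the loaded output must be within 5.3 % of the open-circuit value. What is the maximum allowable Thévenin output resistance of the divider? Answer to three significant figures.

R_th ≤ 1.85 kΩ

Loading drop = R_th/(R_th + R_L) ≤ 0.0530, so R_th ≤ R_L · ε/(1−ε) = 33.0 kΩ × 0.0530/0.9470 = 1.85 kΩ.
(Any R1, R2 with R2/(R1+R2) = 0.198 and R1‖R2 ≤ 1.85 kΩ will meet the spec.)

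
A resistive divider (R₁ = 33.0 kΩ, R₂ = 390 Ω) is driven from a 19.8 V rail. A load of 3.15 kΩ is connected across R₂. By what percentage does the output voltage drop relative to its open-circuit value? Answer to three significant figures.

10.9 %

The divider's output (Thévenin) resistance is R₁‖R₂ = 385.4 Ω.
Fractional drop under load = R_th/(R_th + R_L) = 385.4 / (385.4 + 3150) = 0.1090.
So the output falls by 10.9 %.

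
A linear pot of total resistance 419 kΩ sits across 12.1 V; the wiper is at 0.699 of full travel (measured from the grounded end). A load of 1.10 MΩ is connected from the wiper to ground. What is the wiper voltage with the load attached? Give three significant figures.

The wiper splits the pot into (1−α)R = 126.1 kΩ above and αR = 292.9 kΩ below.
Lower section ‖ load = 231.3 kΩ.
V_wiper = 12.1 × 231.3/(126.1 + 231.3) = 7.83 V.

V ≈ 7.83 V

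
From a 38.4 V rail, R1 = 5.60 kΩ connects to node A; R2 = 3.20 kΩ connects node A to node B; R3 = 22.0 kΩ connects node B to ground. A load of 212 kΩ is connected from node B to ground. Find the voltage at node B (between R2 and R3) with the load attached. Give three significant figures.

At node B, R3 is in parallel with the load: R3‖R_L = 19.93 kΩ.
Below node A the resistance is R2 + (R3‖R_L) = 23.13 kΩ, so V_A = 38.4 × 23.13/28.73 = 30.92 V.
Then V_B = V_A × (R3‖R_L)/(R2 + R3‖R_L) = 30.92 × 19.93/23.13 = 26.6 V.

V ≈ 26.6 V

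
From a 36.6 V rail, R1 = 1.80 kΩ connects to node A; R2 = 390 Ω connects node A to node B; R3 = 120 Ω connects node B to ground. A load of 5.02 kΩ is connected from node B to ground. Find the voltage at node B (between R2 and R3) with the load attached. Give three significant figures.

At node B, R3 is in parallel with the load: R3‖R_L = 117.2 Ω.
Below node A the resistance is R2 + (R3‖R_L) = 507.2 Ω, so V_A = 36.6 × 507.2/2307 = 8.046 V.
Then V_B = V_A × (R3‖R_L)/(R2 + R3‖R_L) = 8.046 × 117.2/507.2 = 1.86 V.

V ≈ 1.86 V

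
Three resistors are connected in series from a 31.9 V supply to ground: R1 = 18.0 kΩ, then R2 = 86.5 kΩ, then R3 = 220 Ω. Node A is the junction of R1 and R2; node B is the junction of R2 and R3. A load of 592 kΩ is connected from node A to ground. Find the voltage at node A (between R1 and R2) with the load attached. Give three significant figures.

Below node A the series string R2+R3 = 86720 Ω sits in parallel with the 592000 Ω load: 75640 Ω.
V_A = 31.9 × 75640/(18000 + 75640) = 25.8 V.

V ≈ 25.8 V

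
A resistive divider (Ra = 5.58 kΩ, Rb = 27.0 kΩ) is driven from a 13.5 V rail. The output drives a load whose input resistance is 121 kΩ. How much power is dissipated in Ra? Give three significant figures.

P ≈ 1.33 mW

Total resistance from the source is Ra + (Rb‖R_L) = 27.65 kΩ, so I = 13.5/27.65 kΩ = 0.4882 mA.
P = I²·Ra = (0.4882 mA)² × 5.58 kΩ = 1.33 mW.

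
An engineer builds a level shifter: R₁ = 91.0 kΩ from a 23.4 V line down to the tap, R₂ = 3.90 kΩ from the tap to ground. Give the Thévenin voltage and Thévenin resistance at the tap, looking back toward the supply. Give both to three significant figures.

V_th is the open-circuit tap voltage: 23.4 × 3.90/(91.0 + 3.90) = 0.962 V.
With the supply zeroed, R₁ and R₂ appear in parallel from the tap: R_th = R₁‖R₂ = (91.0 × 3.90)/94.90 = 3.74 kΩ.

V_th = 0.962 V, R_th = 3.74 kΩ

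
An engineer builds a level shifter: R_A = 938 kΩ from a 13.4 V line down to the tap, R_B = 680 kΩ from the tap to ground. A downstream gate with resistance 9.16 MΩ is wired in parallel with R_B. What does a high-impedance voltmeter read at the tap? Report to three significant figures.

V_out ≈ 5.40 V

The load sits in parallel with R_B: R_B‖R_L = (680 × 9160) / (680 + 9160) = 633.0 kΩ.
V_out = 13.4 × 633.0 / (938 + 633.0) = 13.4 × 633.0/1571 = 5.40 V.
(Unloaded it would have been 5.63 V.)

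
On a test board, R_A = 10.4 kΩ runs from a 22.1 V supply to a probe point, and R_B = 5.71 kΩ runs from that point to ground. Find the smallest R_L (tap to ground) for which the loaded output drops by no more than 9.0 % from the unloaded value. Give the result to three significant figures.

Output resistance R_th = R_A‖R_B = (10.4 × 5.71)/16.11 = 3.686 kΩ.
The fractional drop is R_th/(R_th + R_L); requiring this ≤ 0.0900 gives R_L ≥ R_th(1/0.0900 − 1) = 3.686 × 10.11 = 37.3 kΩ.

R_L(min) ≈ 37.3 kΩ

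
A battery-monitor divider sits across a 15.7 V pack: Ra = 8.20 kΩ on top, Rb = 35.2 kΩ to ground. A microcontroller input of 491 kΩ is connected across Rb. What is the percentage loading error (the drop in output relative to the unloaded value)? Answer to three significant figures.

The divider's output (Thévenin) resistance is Ra‖Rb = 6.651 kΩ.
Fractional drop under load = R_th/(R_th + R_L) = 6.651 / (6.651 + 491) = 0.01336.
So the output falls by 1.34 %.

1.34 %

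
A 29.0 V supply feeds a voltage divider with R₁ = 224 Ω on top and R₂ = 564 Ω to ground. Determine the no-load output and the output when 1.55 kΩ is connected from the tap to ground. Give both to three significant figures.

Unloaded: 20.8 V; loaded: 18.8 V

Open-circuit: V = 29.0 × 564/(224 + 564) = 20.8 V.
With the load, R₂ becomes R₂‖R_L = 413.5 Ω, so V = 29.0 × 413.5/637.5 = 18.8 V.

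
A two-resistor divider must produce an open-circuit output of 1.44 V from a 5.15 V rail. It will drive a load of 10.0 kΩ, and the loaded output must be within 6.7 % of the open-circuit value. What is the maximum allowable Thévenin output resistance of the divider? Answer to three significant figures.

Loading drop = R_th/(R_th + R_L) ≤ 0.0670, so R_th ≤ R_L · ε/(1−ε) = 10.0 kΩ × 0.0670/0.9330 = 718 Ω.
(Any R1, R2 with R2/(R1+R2) = 0.280 and R1‖R2 ≤ 718 Ω will meet the spec.)

R_th ≤ 718 Ω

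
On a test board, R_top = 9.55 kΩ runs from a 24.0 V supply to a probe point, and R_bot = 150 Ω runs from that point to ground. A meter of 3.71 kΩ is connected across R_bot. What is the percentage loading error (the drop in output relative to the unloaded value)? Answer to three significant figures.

The divider's output (Thévenin) resistance is R_top‖R_bot = 147.7 Ω.
Fractional drop under load = R_th/(R_th + R_L) = 147.7 / (147.7 + 3710) = 0.03828.
So the output falls by 3.83 %.

3.83 %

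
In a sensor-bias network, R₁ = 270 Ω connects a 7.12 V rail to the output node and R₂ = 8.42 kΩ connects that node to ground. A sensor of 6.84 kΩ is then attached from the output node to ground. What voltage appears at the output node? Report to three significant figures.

The load sits in parallel with R₂: R₂‖R_L = (8420 × 6840) / (8420 + 6840) = 3774 Ω.
V_out = 7.12 × 3774 / (270 + 3774) = 7.12 × 3774/4044 = 6.64 V.

V_out ≈ 6.64 V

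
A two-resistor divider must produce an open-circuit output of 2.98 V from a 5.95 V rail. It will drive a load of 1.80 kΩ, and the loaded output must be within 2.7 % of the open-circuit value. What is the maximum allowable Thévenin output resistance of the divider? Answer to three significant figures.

R_th ≤ 49.9 Ω

Loading drop = R_th/(R_th + R_L) ≤ 0.0270, so R_th ≤ R_L · ε/(1−ε) = 1.80 kΩ × 0.0270/0.9730 = 49.9 Ω.
(Any R1, R2 with R2/(R1+R2) = 0.501 and R1‖R2 ≤ 49.9 Ω will meet the spec.)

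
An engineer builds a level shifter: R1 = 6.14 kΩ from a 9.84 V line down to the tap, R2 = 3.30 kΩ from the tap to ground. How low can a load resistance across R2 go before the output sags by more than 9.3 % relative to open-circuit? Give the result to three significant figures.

R_L(min) ≈ 20.9 kΩ

Output resistance R_th = R1‖R2 = (6.14 × 3.30)/9.440 = 2.146 kΩ.
The fractional drop is R_th/(R_th + R_L); requiring this ≤ 0.0930 gives R_L ≥ R_th(1/0.0930 − 1) = 2.146 × 9.753 = 20.9 kΩ.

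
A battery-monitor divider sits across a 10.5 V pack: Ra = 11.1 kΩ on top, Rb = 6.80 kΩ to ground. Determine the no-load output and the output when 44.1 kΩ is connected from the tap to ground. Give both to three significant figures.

Open-circuit: V = 10.5 × 6.80/(11.1 + 6.80) = 3.99 V.
With the load, Rb becomes Rb‖R_L = 5.892 kΩ, so V = 10.5 × 5.892/16.99 = 3.64 V.

Unloaded: 3.99 V; loaded: 3.64 V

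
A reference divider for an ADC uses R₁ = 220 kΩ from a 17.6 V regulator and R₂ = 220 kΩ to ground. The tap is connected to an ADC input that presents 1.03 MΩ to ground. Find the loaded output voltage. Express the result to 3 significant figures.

V_out ≈ 7.95 V

The load sits in parallel with R₂: R₂‖R_L = (220 × 1030) / (220 + 1030) = 181.3 kΩ.
V_out = 17.6 × 181.3 / (220 + 181.3) = 17.6 × 181.3/401.3 = 7.95 V.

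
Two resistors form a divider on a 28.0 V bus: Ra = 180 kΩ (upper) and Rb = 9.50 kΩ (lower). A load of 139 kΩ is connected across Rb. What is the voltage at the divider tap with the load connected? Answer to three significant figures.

V_out ≈ 1.32 V

The load sits in parallel with Rb: Rb‖R_L = (9.50 × 139) / (9.50 + 139) = 8.892 kΩ.
V_out = 28.0 × 8.892 / (180 + 8.892) = 28.0 × 8.892/188.9 = 1.32 V.
(Unloaded it would have been 1.40 V.)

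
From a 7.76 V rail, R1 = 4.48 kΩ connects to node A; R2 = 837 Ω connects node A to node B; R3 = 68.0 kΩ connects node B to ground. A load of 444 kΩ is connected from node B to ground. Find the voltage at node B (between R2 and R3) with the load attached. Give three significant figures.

At node B, R3 is in parallel with the load: R3‖R_L = 58970 Ω.
Below node A the resistance is R2 + (R3‖R_L) = 59810 Ω, so V_A = 7.76 × 59810/64290 = 7.219 V.
Then V_B = V_A × (R3‖R_L)/(R2 + R3‖R_L) = 7.219 × 58970/59810 = 7.12 V.

V ≈ 7.12 V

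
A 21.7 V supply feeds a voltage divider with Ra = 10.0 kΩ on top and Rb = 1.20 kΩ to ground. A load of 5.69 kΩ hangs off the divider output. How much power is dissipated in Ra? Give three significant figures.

Total resistance from the source is Ra + (Rb‖R_L) = 10.99 kΩ, so I = 21.7/10.99 kΩ = 1.974 mA.
P = I²·Ra = (1.974 mA)² × 10.0 kΩ = 39.0 mW.

P ≈ 39.0 mW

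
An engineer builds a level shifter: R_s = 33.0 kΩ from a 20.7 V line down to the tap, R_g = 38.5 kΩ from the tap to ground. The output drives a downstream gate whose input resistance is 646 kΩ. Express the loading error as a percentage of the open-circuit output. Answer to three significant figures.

2.68 %

The divider's output (Thévenin) resistance is R_s‖R_g = 17.77 kΩ.
Fractional drop under load = R_th/(R_th + R_L) = 17.77 / (17.77 + 646) = 0.02677.
So the output falls by 2.68 %.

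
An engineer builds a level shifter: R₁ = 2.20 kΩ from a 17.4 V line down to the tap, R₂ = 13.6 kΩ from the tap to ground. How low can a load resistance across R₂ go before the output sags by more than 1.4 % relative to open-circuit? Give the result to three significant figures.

R_L(min) ≈ 133 kΩ

Output resistance R_th = R₁‖R₂ = (2.20 × 13.6)/15.80 = 1.894 kΩ.
The fractional drop is R_th/(R_th + R_L); requiring this ≤ 0.0140 gives R_L ≥ R_th(1/0.0140 − 1) = 1.894 × 70.43 = 133 kΩ.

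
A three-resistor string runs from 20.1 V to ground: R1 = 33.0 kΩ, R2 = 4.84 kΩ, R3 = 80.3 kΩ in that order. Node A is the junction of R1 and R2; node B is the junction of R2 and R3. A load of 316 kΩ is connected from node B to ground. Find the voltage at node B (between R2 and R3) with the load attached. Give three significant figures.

At node B, R3 is in parallel with the load: R3‖R_L = 64.03 kΩ.
Below node A the resistance is R2 + (R3‖R_L) = 68.87 kΩ, so V_A = 20.1 × 68.87/101.9 = 13.59 V.
Then V_B = V_A × (R3‖R_L)/(R2 + R3‖R_L) = 13.59 × 64.03/68.87 = 12.6 V.

V ≈ 12.6 V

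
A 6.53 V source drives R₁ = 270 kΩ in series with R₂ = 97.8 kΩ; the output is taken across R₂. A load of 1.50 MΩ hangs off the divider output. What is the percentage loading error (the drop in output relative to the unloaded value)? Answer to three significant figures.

The divider's output (Thévenin) resistance is R₁‖R₂ = 71.79 kΩ.
Fractional drop under load = R_th/(R_th + R_L) = 71.79 / (71.79 + 1500) = 0.04568.
So the output falls by 4.57 %.

4.57 %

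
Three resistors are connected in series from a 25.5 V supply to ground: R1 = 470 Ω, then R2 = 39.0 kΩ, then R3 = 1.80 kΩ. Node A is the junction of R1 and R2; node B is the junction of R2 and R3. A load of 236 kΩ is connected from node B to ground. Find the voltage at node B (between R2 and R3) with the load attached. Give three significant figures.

V ≈ 1.10 V

At node B, R3 is in parallel with the load: R3‖R_L = 1786 Ω.
Below node A the resistance is R2 + (R3‖R_L) = 40790 Ω, so V_A = 25.5 × 40790/41260 = 25.21 V.
Then V_B = V_A × (R3‖R_L)/(R2 + R3‖R_L) = 25.21 × 1786/40790 = 1.10 V.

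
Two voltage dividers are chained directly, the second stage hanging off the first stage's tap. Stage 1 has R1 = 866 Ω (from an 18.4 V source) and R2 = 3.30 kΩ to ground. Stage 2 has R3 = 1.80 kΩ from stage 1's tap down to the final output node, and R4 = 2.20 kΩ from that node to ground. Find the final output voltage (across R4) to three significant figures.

V_out ≈ 6.84 V

Stage 2 presents R3+R4 = 4000 Ω as a load on stage 1's tap.
Stage 1's lower leg becomes R2‖(R3+R4) = 1808 Ω, so V_mid = 18.4 × 1808/2674 = 12.44 V.
Stage 2 is itself unloaded: V_out = V_mid × R4/(R3+R4) = 12.44 × 2200/4000 = 6.84 V.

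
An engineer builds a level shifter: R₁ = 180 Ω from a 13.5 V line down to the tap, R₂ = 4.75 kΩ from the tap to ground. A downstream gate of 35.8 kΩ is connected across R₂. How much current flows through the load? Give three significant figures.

I_L ≈ 0.362 mA

R₂‖R_L = 4194 Ω; V_out = 13.5 × 4194/4374 = 12.94 V.
I_L = V_out / R_L = 12.94 / 35.8 kΩ = 0.362 mA.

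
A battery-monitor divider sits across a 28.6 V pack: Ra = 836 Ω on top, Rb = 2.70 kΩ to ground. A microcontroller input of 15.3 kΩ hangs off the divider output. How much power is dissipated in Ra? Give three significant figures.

Total resistance from the source is Ra + (Rb‖R_L) = 3131 Ω, so I = 28.6/3131 Ω = 9.134 mA.
P = I²·Ra = (9.134 mA)² × 836 Ω = 69.8 mW.

P ≈ 69.8 mW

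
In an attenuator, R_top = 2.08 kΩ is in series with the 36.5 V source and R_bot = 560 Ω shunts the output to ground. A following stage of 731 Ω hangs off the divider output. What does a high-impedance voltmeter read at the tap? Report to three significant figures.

V_out ≈ 4.83 V

The load sits in parallel with R_bot: R_bot‖R_L = (560 × 731) / (560 + 731) = 317.1 Ω.
V_out = 36.5 × 317.1 / (2080 + 317.1) = 36.5 × 317.1/2397 = 4.83 V.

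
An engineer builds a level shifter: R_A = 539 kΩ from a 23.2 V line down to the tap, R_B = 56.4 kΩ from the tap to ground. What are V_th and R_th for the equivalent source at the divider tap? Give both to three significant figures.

V_th = 2.20 V, R_th = 51.1 kΩ

V_th is the open-circuit tap voltage: 23.2 × 56.4/(539 + 56.4) = 2.20 V.
With the supply zeroed, R_A and R_B appear in parallel from the tap: R_th = R_A‖R_B = (539 × 56.4)/595.4 = 51.1 kΩ.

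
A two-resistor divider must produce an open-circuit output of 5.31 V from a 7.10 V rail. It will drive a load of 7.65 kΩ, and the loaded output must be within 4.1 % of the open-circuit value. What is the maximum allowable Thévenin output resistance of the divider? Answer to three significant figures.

Loading drop = R_th/(R_th + R_L) ≤ 0.0410, so R_th ≤ R_L · ε/(1−ε) = 7.65 kΩ × 0.0410/0.9590 = 327 Ω.
(Any R1, R2 with R2/(R1+R2) = 0.748 and R1‖R2 ≤ 327 Ω will meet the spec.)

R_th ≤ 327 Ω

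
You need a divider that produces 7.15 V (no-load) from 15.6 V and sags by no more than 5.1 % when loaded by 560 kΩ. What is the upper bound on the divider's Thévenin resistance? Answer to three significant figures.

Loading drop = R_th/(R_th + R_L) ≤ 0.0510, so R_th ≤ R_L · ε/(1−ε) = 560 kΩ × 0.0510/0.9490 = 30.1 kΩ.

R_th ≤ 30.1 kΩ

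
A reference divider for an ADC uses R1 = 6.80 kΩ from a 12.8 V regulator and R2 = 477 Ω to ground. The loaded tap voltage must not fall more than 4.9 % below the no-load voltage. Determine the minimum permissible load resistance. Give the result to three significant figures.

Output resistance R_th = R1‖R2 = (6800 × 477)/7277 = 445.7 Ω.
The fractional drop is R_th/(R_th + R_L); requiring this ≤ 0.0490 gives R_L ≥ R_th(1/0.0490 − 1) = 445.7 × 19.41 = 8.65 kΩ.

R_L(min) ≈ 8.65 kΩ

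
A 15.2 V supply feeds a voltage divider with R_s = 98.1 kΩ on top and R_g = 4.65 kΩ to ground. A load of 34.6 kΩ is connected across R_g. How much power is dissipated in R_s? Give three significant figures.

Total resistance from the source is R_s + (R_g‖R_L) = 102.2 kΩ, so I = 15.2/102.2 kΩ = 0.1487 mA.
P = I²·R_s = (0.1487 mA)² × 98.1 kΩ = 2.17 mW.

P ≈ 2.17 mW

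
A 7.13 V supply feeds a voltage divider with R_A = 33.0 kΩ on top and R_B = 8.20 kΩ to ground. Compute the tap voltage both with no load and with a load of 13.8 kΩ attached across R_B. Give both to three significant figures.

Unloaded: 1.42 V; loaded: 0.961 V

Open-circuit: V = 7.13 × 8.20/(33.0 + 8.20) = 1.42 V.
With the load, R_B becomes R_B‖R_L = 5.144 kΩ, so V = 7.13 × 5.144/38.14 = 0.961 V.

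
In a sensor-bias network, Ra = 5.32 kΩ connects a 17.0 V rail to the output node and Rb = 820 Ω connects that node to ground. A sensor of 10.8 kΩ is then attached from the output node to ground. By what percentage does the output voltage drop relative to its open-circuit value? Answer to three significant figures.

6.17 %

The divider's output (Thévenin) resistance is Ra‖Rb = 710.5 Ω.
Fractional drop under load = R_th/(R_th + R_L) = 710.5 / (710.5 + 10800) = 0.06173.
So the output falls by 6.17 %.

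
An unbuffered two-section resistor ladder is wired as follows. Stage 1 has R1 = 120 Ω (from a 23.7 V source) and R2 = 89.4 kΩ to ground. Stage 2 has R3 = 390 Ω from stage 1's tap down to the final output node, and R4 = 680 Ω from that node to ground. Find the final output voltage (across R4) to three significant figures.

Stage 2 presents R3+R4 = 1070 Ω as a load on stage 1's tap.
Stage 1's lower leg becomes R2‖(R3+R4) = 1057 Ω, so V_mid = 23.7 × 1057/1177 = 21.28 V.
Stage 2 is itself unloaded: V_out = V_mid × R4/(R3+R4) = 21.28 × 680/1070 = 13.5 V.

V_out ≈ 13.5 V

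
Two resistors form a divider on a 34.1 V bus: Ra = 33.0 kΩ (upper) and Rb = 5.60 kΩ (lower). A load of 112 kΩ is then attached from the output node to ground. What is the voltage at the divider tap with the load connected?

The load sits in parallel with Rb: Rb‖R_L = (5.60 × 112) / (5.60 + 112) = 5.333 kΩ.
V_out = 34.1 × 5.333 / (33.0 + 5.333) = 34.1 × 5.333/38.33 = 4.74 V.
(Unloaded it would have been 4.95 V.)

V_out ≈ 4.74 V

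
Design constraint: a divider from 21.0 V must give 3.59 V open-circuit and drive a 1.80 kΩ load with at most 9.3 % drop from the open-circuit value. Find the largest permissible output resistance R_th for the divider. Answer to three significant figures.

R_th ≤ 185 Ω

Loading drop = R_th/(R_th + R_L) ≤ 0.0930, so R_th ≤ R_L · ε/(1−ε) = 1.80 kΩ × 0.0930/0.9070 = 185 Ω.
(Any R1, R2 with R2/(R1+R2) = 0.171 and R1‖R2 ≤ 185 Ω will meet the spec.)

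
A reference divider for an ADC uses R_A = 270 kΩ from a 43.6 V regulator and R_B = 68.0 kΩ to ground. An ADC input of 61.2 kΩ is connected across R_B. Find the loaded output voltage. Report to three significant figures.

V_out ≈ 4.65 V

The load sits in parallel with R_B: R_B‖R_L = (68.0 × 61.2) / (68.0 + 61.2) = 32.21 kΩ.
V_out = 43.6 × 32.21 / (270 + 32.21) = 43.6 × 32.21/302.2 = 4.65 V.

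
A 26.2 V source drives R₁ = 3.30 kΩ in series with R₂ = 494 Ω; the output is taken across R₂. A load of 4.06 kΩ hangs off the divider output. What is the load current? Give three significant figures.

I_L ≈ 0.760 mA

R₂‖R_L = 440.4 Ω; V_out = 26.2 × 440.4/3740 = 3.085 V.
I_L = V_out / R_L = 3.085 / 4.06 kΩ = 0.760 mA.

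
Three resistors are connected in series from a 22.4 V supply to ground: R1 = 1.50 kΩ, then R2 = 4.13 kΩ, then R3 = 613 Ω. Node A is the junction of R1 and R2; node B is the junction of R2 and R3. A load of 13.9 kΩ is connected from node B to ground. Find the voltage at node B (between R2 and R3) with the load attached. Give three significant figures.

V ≈ 2.12 V

At node B, R3 is in parallel with the load: R3‖R_L = 587.1 Ω.
Below node A the resistance is R2 + (R3‖R_L) = 4717 Ω, so V_A = 22.4 × 4717/6217 = 17.00 V.
Then V_B = V_A × (R3‖R_L)/(R2 + R3‖R_L) = 17.00 × 587.1/4717 = 2.12 V.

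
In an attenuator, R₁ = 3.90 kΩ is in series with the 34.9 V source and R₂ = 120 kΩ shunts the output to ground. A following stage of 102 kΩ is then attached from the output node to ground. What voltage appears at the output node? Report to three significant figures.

V_out ≈ 32.6 V

The load sits in parallel with R₂: R₂‖R_L = (120 × 102) / (120 + 102) = 55.14 kΩ.
V_out = 34.9 × 55.14 / (3.90 + 55.14) = 34.9 × 55.14/59.04 = 32.6 V.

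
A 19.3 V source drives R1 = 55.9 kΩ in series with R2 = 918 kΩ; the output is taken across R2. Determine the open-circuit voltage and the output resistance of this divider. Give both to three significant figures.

V_th is the open-circuit tap voltage: 19.3 × 918/(55.9 + 918) = 18.2 V.
With the supply zeroed, R1 and R2 appear in parallel from the tap: R_th = R1‖R2 = (55.9 × 918)/973.9 = 52.7 kΩ.

V_th = 18.2 V, R_th = 52.7 kΩ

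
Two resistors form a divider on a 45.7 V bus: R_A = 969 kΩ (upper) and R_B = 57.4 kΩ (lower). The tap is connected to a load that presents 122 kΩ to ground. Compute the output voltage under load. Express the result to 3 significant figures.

The load sits in parallel with R_B: R_B‖R_L = (57.4 × 122) / (57.4 + 122) = 39.03 kΩ.
V_out = 45.7 × 39.03 / (969 + 39.03) = 45.7 × 39.03/1008 = 1.77 V.

V_out ≈ 1.77 V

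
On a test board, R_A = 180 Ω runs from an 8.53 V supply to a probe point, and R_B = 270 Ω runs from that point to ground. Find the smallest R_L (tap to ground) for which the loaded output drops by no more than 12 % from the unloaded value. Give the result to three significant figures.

Output resistance R_th = R_A‖R_B = (180 × 270)/450.0 = 108.0 Ω.
The fractional drop is R_th/(R_th + R_L); requiring this ≤ 0.120 gives R_L ≥ R_th(1/0.120 − 1) = 108.0 × 7.333 = 792 Ω.

R_L(min) ≈ 792 Ω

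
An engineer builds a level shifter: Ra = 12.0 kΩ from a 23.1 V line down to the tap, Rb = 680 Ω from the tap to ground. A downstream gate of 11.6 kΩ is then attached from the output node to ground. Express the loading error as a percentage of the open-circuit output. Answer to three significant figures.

The divider's output (Thévenin) resistance is Ra‖Rb = 643.5 Ω.
Fractional drop under load = R_th/(R_th + R_L) = 643.5 / (643.5 + 11600) = 0.05256.
So the output falls by 5.26 %.

5.26 %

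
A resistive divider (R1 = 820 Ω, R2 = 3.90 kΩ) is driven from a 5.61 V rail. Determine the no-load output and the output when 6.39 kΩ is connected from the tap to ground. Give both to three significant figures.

Unloaded: 4.64 V; loaded: 4.19 V

Open-circuit: V = 5.61 × 3900/(820 + 3900) = 4.64 V.
With the load, R2 becomes R2‖R_L = 2422 Ω, so V = 5.61 × 2422/3242 = 4.19 V.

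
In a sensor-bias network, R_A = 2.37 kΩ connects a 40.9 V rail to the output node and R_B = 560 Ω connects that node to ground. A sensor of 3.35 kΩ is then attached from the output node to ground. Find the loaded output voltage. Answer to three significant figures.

The load sits in parallel with R_B: R_B‖R_L = (560 × 3350) / (560 + 3350) = 479.8 Ω.
V_out = 40.9 × 479.8 / (2370 + 479.8) = 40.9 × 479.8/2850 = 6.89 V.

V_out ≈ 6.89 V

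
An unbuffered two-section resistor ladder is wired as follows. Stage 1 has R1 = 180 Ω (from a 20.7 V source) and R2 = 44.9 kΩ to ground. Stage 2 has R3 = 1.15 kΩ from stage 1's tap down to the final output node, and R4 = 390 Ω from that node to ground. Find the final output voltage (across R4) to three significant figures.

V_out ≈ 4.68 V

Stage 2 presents R3+R4 = 1540 Ω as a load on stage 1's tap.
Stage 1's lower leg becomes R2‖(R3+R4) = 1489 Ω, so V_mid = 20.7 × 1489/1669 = 18.47 V.
Stage 2 is itself unloaded: V_out = V_mid × R4/(R3+R4) = 18.47 × 390/1540 = 4.68 V.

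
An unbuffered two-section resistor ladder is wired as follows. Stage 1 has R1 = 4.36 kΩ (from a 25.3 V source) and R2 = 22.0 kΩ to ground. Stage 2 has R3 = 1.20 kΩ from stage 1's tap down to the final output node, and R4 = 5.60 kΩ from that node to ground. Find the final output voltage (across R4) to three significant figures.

V_out ≈ 11.3 V

Stage 2 presents R3+R4 = 6.800 kΩ as a load on stage 1's tap.
Stage 1's lower leg becomes R2‖(R3+R4) = 5.194 kΩ, so V_mid = 25.3 × 5.194/9.554 = 13.75 V.
Stage 2 is itself unloaded: V_out = V_mid × R4/(R3+R4) = 13.75 × 5.60/6.800 = 11.3 V.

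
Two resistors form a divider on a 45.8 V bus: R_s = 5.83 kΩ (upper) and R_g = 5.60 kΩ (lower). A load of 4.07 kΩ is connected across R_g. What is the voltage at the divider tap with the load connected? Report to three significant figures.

V_out ≈ 13.2 V

The load sits in parallel with R_g: R_g‖R_L = (5.60 × 4.07) / (5.60 + 4.07) = 2.357 kΩ.
V_out = 45.8 × 2.357 / (5.83 + 2.357) = 45.8 × 2.357/8.187 = 13.2 V.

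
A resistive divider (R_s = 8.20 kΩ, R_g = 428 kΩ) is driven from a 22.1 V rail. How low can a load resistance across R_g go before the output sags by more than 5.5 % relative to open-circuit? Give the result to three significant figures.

Output resistance R_th = R_s‖R_g = (8.20 × 428)/436.2 = 8.046 kΩ.
The fractional drop is R_th/(R_th + R_L); requiring this ≤ 0.0550 gives R_L ≥ R_th(1/0.0550 − 1) = 8.046 × 17.18 = 138 kΩ.

R_L(min) ≈ 138 kΩ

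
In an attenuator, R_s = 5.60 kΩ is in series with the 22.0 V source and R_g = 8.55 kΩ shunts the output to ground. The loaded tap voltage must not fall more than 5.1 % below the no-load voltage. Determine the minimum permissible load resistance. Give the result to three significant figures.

Output resistance R_th = R_s‖R_g = (5.60 × 8.55)/14.15 = 3.384 kΩ.
The fractional drop is R_th/(R_th + R_L); requiring this ≤ 0.0510 gives R_L ≥ R_th(1/0.0510 − 1) = 3.384 × 18.61 = 63.0 kΩ.

R_L(min) ≈ 63.0 kΩ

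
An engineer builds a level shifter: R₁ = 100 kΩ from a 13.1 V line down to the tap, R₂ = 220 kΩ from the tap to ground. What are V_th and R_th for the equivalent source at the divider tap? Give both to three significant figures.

V_th = 9.01 V, R_th = 68.8 kΩ

V_th is the open-circuit tap voltage: 13.1 × 220/(100 + 220) = 9.01 V.
With the supply zeroed, R₁ and R₂ appear in parallel from the tap: R_th = R₁‖R₂ = (100 × 220)/320.0 = 68.8 kΩ.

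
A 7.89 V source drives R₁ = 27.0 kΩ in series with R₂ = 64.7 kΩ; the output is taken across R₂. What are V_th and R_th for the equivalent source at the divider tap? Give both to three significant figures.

V_th is the open-circuit tap voltage: 7.89 × 64.7/(27.0 + 64.7) = 5.57 V.
With the supply zeroed, R₁ and R₂ appear in parallel from the tap: R_th = R₁‖R₂ = (27.0 × 64.7)/91.70 = 19.1 kΩ.

V_th = 5.57 V, R_th = 19.1 kΩ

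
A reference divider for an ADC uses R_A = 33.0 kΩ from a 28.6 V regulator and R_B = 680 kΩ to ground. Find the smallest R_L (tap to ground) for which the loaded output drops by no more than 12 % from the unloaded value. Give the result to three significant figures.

R_L(min) ≈ 231 kΩ

Output resistance R_th = R_A‖R_B = (33.0 × 680)/713.0 = 31.47 kΩ.
The fractional drop is R_th/(R_th + R_L); requiring this ≤ 0.120 gives R_L ≥ R_th(1/0.120 − 1) = 31.47 × 7.333 = 231 kΩ.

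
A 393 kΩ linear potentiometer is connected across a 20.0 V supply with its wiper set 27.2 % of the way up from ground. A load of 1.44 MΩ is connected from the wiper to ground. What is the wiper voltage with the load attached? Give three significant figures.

V ≈ 5.16 V

The wiper splits the pot into (1−α)R = 286.1 kΩ above and αR = 106.9 kΩ below.
Lower section ‖ load = 99.51 kΩ.
V_wiper = 20.0 × 99.51/(286.1 + 99.51) = 5.16 V.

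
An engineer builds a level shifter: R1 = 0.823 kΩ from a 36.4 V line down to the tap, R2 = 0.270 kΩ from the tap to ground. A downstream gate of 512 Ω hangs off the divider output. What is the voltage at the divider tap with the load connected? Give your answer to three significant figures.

V_out ≈ 6.44 V

The load sits in parallel with R2: R2‖R_L = (270 × 512) / (270 + 512) = 176.8 Ω.
V_out = 36.4 × 176.8 / (823 + 176.8) = 36.4 × 176.8/999.8 = 6.44 V.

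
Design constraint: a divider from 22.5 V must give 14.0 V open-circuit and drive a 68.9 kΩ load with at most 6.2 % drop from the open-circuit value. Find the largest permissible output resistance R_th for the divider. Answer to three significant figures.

R_th ≤ 4.55 kΩ

Loading drop = R_th/(R_th + R_L) ≤ 0.0620, so R_th ≤ R_L · ε/(1−ε) = 68.9 kΩ × 0.0620/0.9380 = 4.55 kΩ.
(Any R1, R2 with R2/(R1+R2) = 0.622 and R1‖R2 ≤ 4.55 kΩ will meet the spec.)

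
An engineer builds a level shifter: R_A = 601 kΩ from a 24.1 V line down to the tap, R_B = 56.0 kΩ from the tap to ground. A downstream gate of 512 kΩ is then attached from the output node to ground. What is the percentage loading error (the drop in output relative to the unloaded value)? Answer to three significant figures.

9.10 %

The divider's output (Thévenin) resistance is R_A‖R_B = 51.23 kΩ.
Fractional drop under load = R_th/(R_th + R_L) = 51.23 / (51.23 + 512) = 0.09095.
So the output falls by 9.10 %.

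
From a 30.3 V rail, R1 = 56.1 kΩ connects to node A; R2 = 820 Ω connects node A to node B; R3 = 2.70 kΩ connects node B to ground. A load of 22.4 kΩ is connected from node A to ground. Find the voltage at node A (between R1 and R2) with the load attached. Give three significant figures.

V ≈ 1.56 V

Below node A the series string R2+R3 = 3520 Ω sits in parallel with the 22400 Ω load: 3042 Ω.
V_A = 30.3 × 3042/(56100 + 3042) = 1.56 V.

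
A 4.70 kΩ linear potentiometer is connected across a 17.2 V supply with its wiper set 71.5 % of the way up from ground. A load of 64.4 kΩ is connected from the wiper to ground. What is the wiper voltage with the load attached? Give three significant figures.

V ≈ 12.1 V

The wiper splits the pot into (1−α)R = 1.340 kΩ above and αR = 3.361 kΩ below.
Lower section ‖ load = 3.194 kΩ.
V_wiper = 17.2 × 3.194/(1.340 + 3.194) = 12.1 V.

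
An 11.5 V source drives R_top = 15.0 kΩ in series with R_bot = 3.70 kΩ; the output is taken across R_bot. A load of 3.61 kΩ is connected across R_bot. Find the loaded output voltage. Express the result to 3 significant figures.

The load sits in parallel with R_bot: R_bot‖R_L = (3.70 × 3.61) / (3.70 + 3.61) = 1.827 kΩ.
V_out = 11.5 × 1.827 / (15.0 + 1.827) = 11.5 × 1.827/16.83 = 1.25 V.
(Unloaded it would have been 2.28 V.)

V_out ≈ 1.25 V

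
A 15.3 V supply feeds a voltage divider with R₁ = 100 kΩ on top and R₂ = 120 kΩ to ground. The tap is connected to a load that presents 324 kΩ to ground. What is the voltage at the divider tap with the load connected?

The load sits in parallel with R₂: R₂‖R_L = (120 × 324) / (120 + 324) = 87.57 kΩ.
V_out = 15.3 × 87.57 / (100 + 87.57) = 15.3 × 87.57/187.6 = 7.14 V.

V_out ≈ 7.14 V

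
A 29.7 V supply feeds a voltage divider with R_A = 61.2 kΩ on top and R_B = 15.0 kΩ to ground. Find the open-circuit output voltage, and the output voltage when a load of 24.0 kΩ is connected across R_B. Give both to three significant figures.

Unloaded: 5.85 V; loaded: 3.89 V

Open-circuit: V = 29.7 × 15.0/(61.2 + 15.0) = 5.85 V.
With the load, R_B becomes R_B‖R_L = 9.231 kΩ, so V = 29.7 × 9.231/70.43 = 3.89 V.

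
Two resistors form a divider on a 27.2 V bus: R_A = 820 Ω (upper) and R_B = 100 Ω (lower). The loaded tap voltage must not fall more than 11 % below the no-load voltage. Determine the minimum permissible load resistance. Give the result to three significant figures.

R_L(min) ≈ 721 Ω

Output resistance R_th = R_A‖R_B = (820 × 100)/920.0 = 89.13 Ω.
The fractional drop is R_th/(R_th + R_L); requiring this ≤ 0.110 gives R_L ≥ R_th(1/0.110 − 1) = 89.13 × 8.091 = 721 Ω.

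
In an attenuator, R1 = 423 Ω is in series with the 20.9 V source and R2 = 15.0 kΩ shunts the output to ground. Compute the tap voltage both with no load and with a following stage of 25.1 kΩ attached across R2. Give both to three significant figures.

Unloaded: 20.3 V; loaded: 20.0 V

Open-circuit: V = 20.9 × 15000/(423 + 15000) = 20.3 V.
With the load, R2 becomes R2‖R_L = 9389 Ω, so V = 20.9 × 9389/9812 = 20.0 V.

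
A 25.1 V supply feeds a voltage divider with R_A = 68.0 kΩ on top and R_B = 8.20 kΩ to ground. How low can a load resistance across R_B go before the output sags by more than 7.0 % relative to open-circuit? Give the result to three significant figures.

Output resistance R_th = R_A‖R_B = (68.0 × 8.20)/76.20 = 7.318 kΩ.
The fractional drop is R_th/(R_th + R_L); requiring this ≤ 0.0700 gives R_L ≥ R_th(1/0.0700 − 1) = 7.318 × 13.29 = 97.2 kΩ.

R_L(min) ≈ 97.2 kΩ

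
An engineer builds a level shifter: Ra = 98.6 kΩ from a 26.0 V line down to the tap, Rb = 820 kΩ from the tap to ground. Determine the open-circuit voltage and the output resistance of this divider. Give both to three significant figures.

V_th is the open-circuit tap voltage: 26.0 × 820/(98.6 + 820) = 23.2 V.
With the supply zeroed, Ra and Rb appear in parallel from the tap: R_th = Ra‖Rb = (98.6 × 820)/918.6 = 88.0 kΩ.

V_th = 23.2 V, R_th = 88.0 kΩ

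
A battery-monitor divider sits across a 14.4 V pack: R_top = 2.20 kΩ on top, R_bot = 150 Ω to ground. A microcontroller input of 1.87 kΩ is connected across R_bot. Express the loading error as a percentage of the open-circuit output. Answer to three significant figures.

The divider's output (Thévenin) resistance is R_top‖R_bot = 140.4 Ω.
Fractional drop under load = R_th/(R_th + R_L) = 140.4 / (140.4 + 1870) = 0.06985.
So the output falls by 6.98 %.

6.98 %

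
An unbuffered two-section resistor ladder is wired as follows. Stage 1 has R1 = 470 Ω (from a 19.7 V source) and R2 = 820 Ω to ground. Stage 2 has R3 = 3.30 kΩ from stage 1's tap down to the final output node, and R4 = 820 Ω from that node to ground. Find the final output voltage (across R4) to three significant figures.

Stage 2 presents R3+R4 = 4120 Ω as a load on stage 1's tap.
Stage 1's lower leg becomes R2‖(R3+R4) = 683.9 Ω, so V_mid = 19.7 × 683.9/1154 = 11.68 V.
Stage 2 is itself unloaded: V_out = V_mid × R4/(R3+R4) = 11.68 × 820/4120 = 2.32 V.

V_out ≈ 2.32 V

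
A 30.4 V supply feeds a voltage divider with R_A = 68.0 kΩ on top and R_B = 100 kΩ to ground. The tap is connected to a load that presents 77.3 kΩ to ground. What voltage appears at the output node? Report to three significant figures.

The load sits in parallel with R_B: R_B‖R_L = (100 × 77.3) / (100 + 77.3) = 43.60 kΩ.
V_out = 30.4 × 43.60 / (68.0 + 43.60) = 30.4 × 43.60/111.6 = 11.9 V.

V_out ≈ 11.9 V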